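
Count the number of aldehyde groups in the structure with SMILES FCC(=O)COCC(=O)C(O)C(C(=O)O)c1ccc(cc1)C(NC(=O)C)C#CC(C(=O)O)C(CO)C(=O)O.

Working along the chain:
  FCH2: halogen on an sp³ carbon → alkyl halide.
  CO: –C(=O)– with carbon on both sides → ketone.
  CH2OCH2: C–O–C with sp³ carbons on both sides and no adjacent C=O → ether.
  CO: –C(=O)– with carbon on both sides → ketone.
  CH(OH): –OH on an sp³ carbon → alcohol (secondary).
  CH(COOH): pendant –COOH: carbonyl C bonded to C and –OH → carboxylic acid.
  C6H4: para-disubstituted benzene ring → arene.
  CH(NHCOCH3): pendant –NHC(=O)CH3: N bonded to a carbonyl → amide (not amine).
  C≡C: C≡C triple bond → alkyne.
  CH(COOH): pendant –COOH: carbonyl C bonded to C and –OH → carboxylic acid.
  CH(CH2OH): pendant –CH2OH on an sp³ backbone C → alcohol.
  COOH: –COOH: carbonyl C bonded to –OH and C → carboxylic acid (the –OH is not a separate alcohol).
No segment is a aldehyde: CO is ketone, not aldehyde; CO is ketone, not aldehyde; CH(COOH) is carboxylic acid, not aldehyde. → 0.

0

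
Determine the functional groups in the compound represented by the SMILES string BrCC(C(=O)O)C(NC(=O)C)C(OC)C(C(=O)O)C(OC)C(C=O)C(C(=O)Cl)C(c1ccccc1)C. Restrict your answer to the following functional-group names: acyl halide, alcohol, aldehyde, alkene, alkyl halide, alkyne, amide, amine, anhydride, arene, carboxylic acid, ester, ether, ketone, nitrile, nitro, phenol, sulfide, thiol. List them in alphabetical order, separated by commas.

Taking each segment in turn:
  BrCH2: halogen on an sp³ carbon → alkyl halide.
  CH(COOH): pendant –COOH: carbonyl C bonded to C and –OH → carboxylic acid.
  CH(NHCOCH3): pendant –NHC(=O)CH3: N bonded to a carbonyl → amide (not amine).
  CH(OCH3): pendant –OCH3: C–O–C with sp³ C, no adjacent C=O → ether.
  CH(COOH): pendant –COOH: carbonyl C bonded to C and –OH → carboxylic acid.
  CH(OCH3): pendant –OCH3: C–O–C with sp³ C, no adjacent C=O → ether.
  CH(CHO): pendant –CHO: carbonyl C bonded to C and H → aldehyde.
  CH(COCl): pendant –C(=O)X: carbonyl C bonded to C and halogen → acyl halide.
  CH(C6H5): pendant –C6H5: benzene ring → arene.

acyl halide, aldehyde, alkyl halide, amide, arene, carboxylic acid, ether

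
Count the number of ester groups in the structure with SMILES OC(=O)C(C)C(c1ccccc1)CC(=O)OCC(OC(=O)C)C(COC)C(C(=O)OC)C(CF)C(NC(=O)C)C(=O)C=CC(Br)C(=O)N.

3

–COOH: carbonyl C bonded to –OH and C → carboxylic acid (the –OH is not a separate alcohol).
pendant –C6H5: benzene ring → arene.
–C(=O)–O–C with C on the carbonyl side → ester.
pendant –OC(=O)CH3: an acyloxy group → ester.
pendant –CH2OCH3: C–O–C linkage → ether.
pendant –COOCH3: carbonyl C bonded to C and –OCH3 → ester.
pendant –CH2X: halogen on sp³ carbon → alkyl halide.
pendant –NHC(=O)CH3: N bonded to a carbonyl → amide (not amine).
–C(=O)– with carbon on both sides → ketone.
C=C double bond → alkene.
halogen on an sp³ carbon → alkyl halide.
–C(=O)NH2: carbonyl C bonded to C and to N → amide (the N is not a separate amine).
Ester appears at: CH2COOCH2, CH(OCOCH3), CH(COOCH3) → 3.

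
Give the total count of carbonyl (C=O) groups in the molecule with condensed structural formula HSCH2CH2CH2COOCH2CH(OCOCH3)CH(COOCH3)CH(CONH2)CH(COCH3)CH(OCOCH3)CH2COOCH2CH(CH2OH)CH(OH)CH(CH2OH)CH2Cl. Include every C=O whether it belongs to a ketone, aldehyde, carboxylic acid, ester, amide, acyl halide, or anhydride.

CH2COOCH2: ester, 1 C=O (running total 1).
CH(OCOCH3): ester, 1 C=O (running total 2).
CH(COOCH3): ester, 1 C=O (running total 3).
CH(CONH2): amide, 1 C=O (running total 4).
CH(COCH3): ketone, 1 C=O (running total 5).
CH(OCOCH3): ester, 1 C=O (running total 6).
CH2COOCH2: ester, 1 C=O (running total 7).

7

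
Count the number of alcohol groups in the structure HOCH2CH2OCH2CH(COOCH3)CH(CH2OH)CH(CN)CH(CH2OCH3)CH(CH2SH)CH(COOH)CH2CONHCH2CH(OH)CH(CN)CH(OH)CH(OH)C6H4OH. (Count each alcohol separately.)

5

Working along the chain:
  HOCH2: HO– on an sp³ carbon → alcohol.
  CH2OCH2: C–O–C with sp³ carbons on both sides and no adjacent C=O → ether.
  CH(COOCH3): pendant –COOCH3: carbonyl C bonded to C and –OCH3 → ester.
  CH(CH2OH): pendant –CH2OH on an sp³ backbone C → alcohol.
  CH(CN): pendant –C≡N: nitrile.
  CH(CH2OCH3): pendant –CH2OCH3: C–O–C linkage → ether.
  CH(CH2SH): pendant –CH2SH → thiol.
  CH(COOH): pendant –COOH: carbonyl C bonded to C and –OH → carboxylic acid.
  CH2CONHCH2: –C(=O)–N– linkage → amide (the N is not an amine).
  CH(OH): –OH on an sp³ carbon → alcohol (secondary).
  CH(CN): pendant –C≡N: nitrile.
  CH(OH): –OH on an sp³ carbon → alcohol (secondary).
  CH(OH): –OH on an sp³ carbon → alcohol (secondary).
  C6H4OH: –OH attached directly to an aromatic ring → phenol (not alcohol); the ring itself is an arene.
Alcohol appears at: HOCH2, CH(CH2OH), CH(OH), CH(OH), CH(OH) → 5.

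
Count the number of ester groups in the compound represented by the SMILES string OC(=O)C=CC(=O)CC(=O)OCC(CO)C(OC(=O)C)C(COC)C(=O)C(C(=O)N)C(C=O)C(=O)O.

Working along the chain:
  HOOC: –COOH: carbonyl C bonded to –OH and C → carboxylic acid (the –OH is not a separate alcohol).
  CH=CH: C=C double bond → alkene.
  CO: –C(=O)– with carbon on both sides → ketone.
  CH2COOCH2: –C(=O)–O–C with C on the carbonyl side → ester.
  CH(CH2OH): pendant –CH2OH on an sp³ backbone C → alcohol.
  CH(OCOCH3): pendant –OC(=O)CH3: an acyloxy group → ester.
  CH(CH2OCH3): pendant –CH2OCH3: C–O–C linkage → ether.
  CO: –C(=O)– with carbon on both sides → ketone.
  CH(CONH2): pendant –CONH2: carbonyl C bonded to C and N → amide.
  CH(CHO): pendant –CHO: carbonyl C bonded to C and H → aldehyde.
  COOH: –COOH: carbonyl C bonded to –OH and C → carboxylic acid (the –OH is not a separate alcohol).
Ester appears at: CH2COOCH2, CH(OCOCH3) → 2.

2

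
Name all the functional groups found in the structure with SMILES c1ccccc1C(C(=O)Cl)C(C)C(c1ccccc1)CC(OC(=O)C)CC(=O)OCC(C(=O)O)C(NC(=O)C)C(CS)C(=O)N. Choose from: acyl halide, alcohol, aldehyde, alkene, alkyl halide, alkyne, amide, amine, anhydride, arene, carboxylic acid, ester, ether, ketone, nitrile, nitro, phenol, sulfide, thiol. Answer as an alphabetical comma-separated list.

Working along the chain:
  C6H5: C6H5– phenyl ring → arene.
  CH(COCl): pendant –C(=O)X: carbonyl C bonded to C and halogen → acyl halide.
  CH(C6H5): pendant –C6H5: benzene ring → arene.
  CH(OCOCH3): pendant –OC(=O)CH3: an acyloxy group → ester.
  CH2COOCH2: –C(=O)–O–C with C on the carbonyl side → ester.
  CH(COOH): pendant –COOH: carbonyl C bonded to C and –OH → carboxylic acid.
  CH(NHCOCH3): pendant –NHC(=O)CH3: N bonded to a carbonyl → amide (not amine).
  CH(CH2SH): pendant –CH2SH → thiol.
  CONH2: –C(=O)NH2: carbonyl C bonded to C and to N → amide (the N is not a separate amine).

acyl halide, amide, arene, carboxylic acid, ester, thiol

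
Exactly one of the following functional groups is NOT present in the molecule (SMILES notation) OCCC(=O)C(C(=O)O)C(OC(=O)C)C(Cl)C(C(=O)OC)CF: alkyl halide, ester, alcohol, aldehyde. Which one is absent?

alcohol: present (HOCH2 — HO– on an sp³ carbon → alcohol).
alkyl halide: present (CH(Cl) — halogen on an sp³ carbon → alkyl halide).
ester: present (CH(OCOCH3) — pendant –OC(=O)CH3: an acyloxy group → ester).
aldehyde: absent. In CO, the carbonyl carbon is bonded to two carbons, so it is a ketone, not an aldehyde. In CH(COOH), the carbonyl carbon bears –OH, not –H, so it is a carboxylic acid.

aldehyde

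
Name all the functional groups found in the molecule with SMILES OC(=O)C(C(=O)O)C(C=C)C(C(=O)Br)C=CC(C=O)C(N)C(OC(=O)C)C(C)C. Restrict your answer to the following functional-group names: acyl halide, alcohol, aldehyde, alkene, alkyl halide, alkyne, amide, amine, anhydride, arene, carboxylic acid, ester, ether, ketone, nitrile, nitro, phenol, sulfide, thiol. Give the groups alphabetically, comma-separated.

acyl halide, aldehyde, alkene, amine, carboxylic acid, ester

Reading the structure from left to right:
  HOOC: –COOH: carbonyl C bonded to –OH and C → carboxylic acid (the –OH is not a separate alcohol).
  CH(COOH): pendant –COOH: carbonyl C bonded to C and –OH → carboxylic acid.
  CH(CH=CH2): pendant –CH=CH2: C=C double bond → alkene.
  CH(COBr): pendant –C(=O)X: carbonyl C bonded to C and halogen → acyl halide.
  CH=CH: C=C double bond → alkene.
  CH(CHO): pendant –CHO: carbonyl C bonded to C and H → aldehyde.
  CH(NH2): –NH2 on an sp³ carbon with no adjacent C=O → amine.
  CH(OCOCH3): pendant –OC(=O)CH3: an acyloxy group → ester.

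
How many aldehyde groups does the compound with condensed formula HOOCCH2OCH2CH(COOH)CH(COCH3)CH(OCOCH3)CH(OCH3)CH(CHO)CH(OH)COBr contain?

Taking each segment in turn:
  HOOC: –COOH: carbonyl C bonded to –OH and C → carboxylic acid (the –OH is not a separate alcohol).
  CH2OCH2: C–O–C with sp³ carbons on both sides and no adjacent C=O → ether.
  CH(COOH): pendant –COOH: carbonyl C bonded to C and –OH → carboxylic acid.
  CH(COCH3): pendant –COCH3: carbonyl C bonded to two carbons → ketone.
  CH(OCOCH3): pendant –OC(=O)CH3: an acyloxy group → ester.
  CH(OCH3): pendant –OCH3: C–O–C with sp³ C, no adjacent C=O → ether.
  CH(CHO): pendant –CHO: carbonyl C bonded to C and H → aldehyde.
  CH(OH): –OH on an sp³ carbon → alcohol (secondary).
  COBr: –C(=O)Br: carbonyl C bonded to C and to a halogen → acyl halide (not alkyl halide).
Aldehyde appears at: CH(CHO) → 1.

1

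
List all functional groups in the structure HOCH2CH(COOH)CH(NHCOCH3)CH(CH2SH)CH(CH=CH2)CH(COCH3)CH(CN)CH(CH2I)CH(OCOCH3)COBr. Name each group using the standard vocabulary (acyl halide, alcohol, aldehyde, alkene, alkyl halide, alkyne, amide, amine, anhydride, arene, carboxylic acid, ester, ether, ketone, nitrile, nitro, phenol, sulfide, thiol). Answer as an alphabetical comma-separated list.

Working along the chain:
  HOCH2: HO– on an sp³ carbon → alcohol.
  CH(COOH): pendant –COOH: carbonyl C bonded to C and –OH → carboxylic acid.
  CH(NHCOCH3): pendant –NHC(=O)CH3: N bonded to a carbonyl → amide (not amine).
  CH(CH2SH): pendant –CH2SH → thiol.
  CH(CH=CH2): pendant –CH=CH2: C=C double bond → alkene.
  CH(COCH3): pendant –COCH3: carbonyl C bonded to two carbons → ketone.
  CH(CN): pendant –C≡N: nitrile.
  CH(CH2I): pendant –CH2X: halogen on sp³ carbon → alkyl halide.
  CH(OCOCH3): pendant –OC(=O)CH3: an acyloxy group → ester.
  COBr: –C(=O)Br: carbonyl C bonded to C and to a halogen → acyl halide (not alkyl halide).

acyl halide, alcohol, alkene, alkyl halide, amide, carboxylic acid, ester, ketone, nitrile, thiol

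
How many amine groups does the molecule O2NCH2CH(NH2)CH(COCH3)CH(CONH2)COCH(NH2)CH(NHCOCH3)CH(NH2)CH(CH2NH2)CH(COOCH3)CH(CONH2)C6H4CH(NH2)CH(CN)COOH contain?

Working along the chain:
  O2NCH2: –NO2 on carbon → nitro group.
  CH(NH2): –NH2 on an sp³ carbon with no adjacent C=O → amine.
  CH(COCH3): pendant –COCH3: carbonyl C bonded to two carbons → ketone.
  CH(CONH2): pendant –CONH2: carbonyl C bonded to C and N → amide.
  CO: –C(=O)– with carbon on both sides → ketone.
  CH(NH2): –NH2 on an sp³ carbon with no adjacent C=O → amine.
  CH(NHCOCH3): pendant –NHC(=O)CH3: N bonded to a carbonyl → amide (not amine).
  CH(NH2): –NH2 on an sp³ carbon with no adjacent C=O → amine.
  CH(CH2NH2): pendant –CH2NH2: N on sp³ C, no adjacent C=O → amine.
  CH(COOCH3): pendant –COOCH3: carbonyl C bonded to C and –OCH3 → ester.
  CH(CONH2): pendant –CONH2: carbonyl C bonded to C and N → amide.
  C6H4: para-disubstituted benzene ring → arene.
  CH(NH2): –NH2 on an sp³ carbon with no adjacent C=O → amine.
  CH(CN): pendant –C≡N: nitrile.
  COOH: –COOH: carbonyl C bonded to –OH and C → carboxylic acid (the –OH is not a separate alcohol).
Amine appears at: CH(NH2), CH(NH2), CH(NH2), CH(CH2NH2), CH(NH2) → 5.

5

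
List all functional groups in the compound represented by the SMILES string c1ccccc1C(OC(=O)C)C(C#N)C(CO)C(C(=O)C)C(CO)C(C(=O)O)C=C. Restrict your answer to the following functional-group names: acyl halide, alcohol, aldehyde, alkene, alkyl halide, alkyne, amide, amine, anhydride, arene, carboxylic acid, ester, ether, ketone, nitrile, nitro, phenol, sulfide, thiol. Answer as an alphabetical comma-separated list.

alcohol, alkene, arene, carboxylic acid, ester, ketone, nitrile

Reading the structure from left to right:
  C6H5: C6H5– phenyl ring → arene.
  CH(OCOCH3): pendant –OC(=O)CH3: an acyloxy group → ester.
  CH(CN): pendant –C≡N: nitrile.
  CH(CH2OH): pendant –CH2OH on an sp³ backbone C → alcohol.
  CH(COCH3): pendant –COCH3: carbonyl C bonded to two carbons → ketone.
  CH(CH2OH): pendant –CH2OH on an sp³ backbone C → alcohol.
  CH(COOH): pendant –COOH: carbonyl C bonded to C and –OH → carboxylic acid.
  CH=CH2: C=C double bond → alkene.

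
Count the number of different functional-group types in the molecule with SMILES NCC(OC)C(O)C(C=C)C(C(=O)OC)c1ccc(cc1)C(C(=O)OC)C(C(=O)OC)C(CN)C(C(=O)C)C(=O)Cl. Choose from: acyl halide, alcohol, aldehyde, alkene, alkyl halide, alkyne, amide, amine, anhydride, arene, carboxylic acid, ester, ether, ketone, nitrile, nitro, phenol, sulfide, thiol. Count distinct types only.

8

Taking each segment in turn:
  H2NCH2: –NH2 on an sp³ carbon with no adjacent C=O → amine.
  CH(OCH3): pendant –OCH3: C–O–C with sp³ C, no adjacent C=O → ether.
  CH(OH): –OH on an sp³ carbon → alcohol (secondary).
  CH(CH=CH2): pendant –CH=CH2: C=C double bond → alkene.
  CH(COOCH3): pendant –COOCH3: carbonyl C bonded to C and –OCH3 → ester.
  C6H4: para-disubstituted benzene ring → arene.
  CH(COOCH3): pendant –COOCH3: carbonyl C bonded to C and –OCH3 → ester.
  CH(COOCH3): pendant –COOCH3: carbonyl C bonded to C and –OCH3 → ester.
  CH(CH2NH2): pendant –CH2NH2: N on sp³ C, no adjacent C=O → amine.
  CH(COCH3): pendant –COCH3: carbonyl C bonded to two carbons → ketone.
  COCl: –C(=O)Cl: carbonyl C bonded to C and to a halogen → acyl halide (not alkyl halide).
Distinct types present: acyl halide, alcohol, alkene, amine, arene, ester, ether, ketone.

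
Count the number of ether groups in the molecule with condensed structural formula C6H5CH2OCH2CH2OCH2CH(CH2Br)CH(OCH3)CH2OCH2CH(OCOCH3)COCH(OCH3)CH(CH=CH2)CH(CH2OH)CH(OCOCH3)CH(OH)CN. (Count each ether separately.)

5

Working along the chain:
  C6H5: C6H5– phenyl ring → arene.
  CH2OCH2: C–O–C with sp³ carbons on both sides and no adjacent C=O → ether.
  CH2OCH2: C–O–C with sp³ carbons on both sides and no adjacent C=O → ether.
  CH(CH2Br): pendant –CH2X: halogen on sp³ carbon → alkyl halide.
  CH(OCH3): pendant –OCH3: C–O–C with sp³ C, no adjacent C=O → ether.
  CH2OCH2: C–O–C with sp³ carbons on both sides and no adjacent C=O → ether.
  CH(OCOCH3): pendant –OC(=O)CH3: an acyloxy group → ester.
  CO: –C(=O)– with carbon on both sides → ketone.
  CH(OCH3): pendant –OCH3: C–O–C with sp³ C, no adjacent C=O → ether.
  CH(CH=CH2): pendant –CH=CH2: C=C double bond → alkene.
  CH(CH2OH): pendant –CH2OH on an sp³ backbone C → alcohol.
  CH(OCOCH3): pendant –OC(=O)CH3: an acyloxy group → ester.
  CH(OH): –OH on an sp³ carbon → alcohol (secondary).
  CN: –C≡N: carbon triple-bonded to nitrogen → nitrile.
Ether appears at: CH2OCH2, CH2OCH2, CH(OCH3), CH2OCH2, CH(OCH3) → 5.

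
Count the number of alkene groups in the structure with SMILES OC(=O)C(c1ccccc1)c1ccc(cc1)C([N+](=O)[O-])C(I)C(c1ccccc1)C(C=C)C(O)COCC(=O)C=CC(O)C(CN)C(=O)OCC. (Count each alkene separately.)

Reading the structure from left to right:
  HOOC: –COOH: carbonyl C bonded to –OH and C → carboxylic acid (the –OH is not a separate alcohol).
  CH(C6H5): pendant –C6H5: benzene ring → arene.
  C6H4: para-disubstituted benzene ring → arene.
  CH(NO2): –NO2 on an sp³ carbon → nitro (the N=O is not a carbonyl).
  CH(I): halogen on an sp³ carbon → alkyl halide.
  CH(C6H5): pendant –C6H5: benzene ring → arene.
  CH(CH=CH2): pendant –CH=CH2: C=C double bond → alkene.
  CH(OH): –OH on an sp³ carbon → alcohol (secondary).
  CH2OCH2: C–O–C with sp³ carbons on both sides and no adjacent C=O → ether.
  CO: –C(=O)– with carbon on both sides → ketone.
  CH=CH: C=C double bond → alkene.
  CH(OH): –OH on an sp³ carbon → alcohol (secondary).
  CH(CH2NH2): pendant –CH2NH2: N on sp³ C, no adjacent C=O → amine.
  COOCH2CH3: –C(=O)OCH2CH3: carbonyl C bonded to C and to –OEt → ester.
Alkene appears at: CH(CH=CH2), CH=CH → 2.

2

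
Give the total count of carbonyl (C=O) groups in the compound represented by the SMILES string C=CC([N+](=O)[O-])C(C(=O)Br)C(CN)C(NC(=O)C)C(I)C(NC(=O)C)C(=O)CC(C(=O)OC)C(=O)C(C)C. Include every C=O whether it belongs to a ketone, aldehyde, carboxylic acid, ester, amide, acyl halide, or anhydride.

CH(COBr): acyl halide, 1 C=O (running total 1).
CH(NHCOCH3): amide, 1 C=O (running total 2).
CH(NHCOCH3): amide, 1 C=O (running total 3).
CO: ketone, 1 C=O (running total 4).
CH(COOCH3): ester, 1 C=O (running total 5).
CO: ketone, 1 C=O (running total 6).

6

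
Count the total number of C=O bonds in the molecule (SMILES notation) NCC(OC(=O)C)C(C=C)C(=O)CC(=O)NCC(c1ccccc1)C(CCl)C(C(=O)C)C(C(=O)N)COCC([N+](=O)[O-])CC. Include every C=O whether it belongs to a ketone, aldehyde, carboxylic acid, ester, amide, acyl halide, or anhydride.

5

CH(OCOCH3): ester, 1 C=O (running total 1).
CO: ketone, 1 C=O (running total 2).
CH2CONHCH2: amide, 1 C=O (running total 3).
CH(COCH3): ketone, 1 C=O (running total 4).
CH(CONH2): amide, 1 C=O (running total 5).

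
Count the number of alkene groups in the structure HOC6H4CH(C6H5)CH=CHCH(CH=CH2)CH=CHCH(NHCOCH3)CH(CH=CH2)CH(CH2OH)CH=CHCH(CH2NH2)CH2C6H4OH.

5

Reading the structure from left to right:
  HOC6H4: –OH attached directly to an aromatic ring → phenol (not alcohol); the ring itself is an arene.
  CH(C6H5): pendant –C6H5: benzene ring → arene.
  CH=CH: C=C double bond → alkene.
  CH(CH=CH2): pendant –CH=CH2: C=C double bond → alkene.
  CH=CH: C=C double bond → alkene.
  CH(NHCOCH3): pendant –NHC(=O)CH3: N bonded to a carbonyl → amide (not amine).
  CH(CH=CH2): pendant –CH=CH2: C=C double bond → alkene.
  CH(CH2OH): pendant –CH2OH on an sp³ backbone C → alcohol.
  CH=CH: C=C double bond → alkene.
  CH(CH2NH2): pendant –CH2NH2: N on sp³ C, no adjacent C=O → amine.
  C6H4OH: –OH attached directly to an aromatic ring → phenol (not alcohol); the ring itself is an arene.
Alkene appears at: CH=CH, CH(CH=CH2), CH=CH, CH(CH=CH2), CH=CH → 5.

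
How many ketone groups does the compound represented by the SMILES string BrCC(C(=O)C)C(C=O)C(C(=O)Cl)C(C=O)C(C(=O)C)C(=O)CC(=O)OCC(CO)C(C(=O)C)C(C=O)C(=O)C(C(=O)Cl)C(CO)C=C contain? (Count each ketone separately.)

5

Reading the structure from left to right:
  BrCH2: halogen on an sp³ carbon → alkyl halide.
  CH(COCH3): pendant –COCH3: carbonyl C bonded to two carbons → ketone.
  CH(CHO): pendant –CHO: carbonyl C bonded to C and H → aldehyde.
  CH(COCl): pendant –C(=O)X: carbonyl C bonded to C and halogen → acyl halide.
  CH(CHO): pendant –CHO: carbonyl C bonded to C and H → aldehyde.
  CH(COCH3): pendant –COCH3: carbonyl C bonded to two carbons → ketone.
  CO: –C(=O)– with carbon on both sides → ketone.
  CH2COOCH2: –C(=O)–O–C with C on the carbonyl side → ester.
  CH(CH2OH): pendant –CH2OH on an sp³ backbone C → alcohol.
  CH(COCH3): pendant –COCH3: carbonyl C bonded to two carbons → ketone.
  CH(CHO): pendant –CHO: carbonyl C bonded to C and H → aldehyde.
  CO: –C(=O)– with carbon on both sides → ketone.
  CH(COCl): pendant –C(=O)X: carbonyl C bonded to C and halogen → acyl halide.
  CH(CH2OH): pendant –CH2OH on an sp³ backbone C → alcohol.
  CH=CH2: C=C double bond → alkene.
Ketone appears at: CH(COCH3), CH(COCH3), CO, CH(COCH3), CO → 5.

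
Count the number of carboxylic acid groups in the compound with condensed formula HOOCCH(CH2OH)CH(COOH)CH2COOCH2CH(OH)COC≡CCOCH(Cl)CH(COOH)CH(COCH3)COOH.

–COOH: carbonyl C bonded to –OH and C → carboxylic acid (the –OH is not a separate alcohol).
pendant –CH2OH on an sp³ backbone C → alcohol.
pendant –COOH: carbonyl C bonded to C and –OH → carboxylic acid.
–C(=O)–O–C with C on the carbonyl side → ester.
–OH on an sp³ carbon → alcohol (secondary).
–C(=O)– with carbon on both sides → ketone.
C≡C triple bond → alkyne.
–C(=O)– with carbon on both sides → ketone.
halogen on an sp³ carbon → alkyl halide.
pendant –COOH: carbonyl C bonded to C and –OH → carboxylic acid.
pendant –COCH3: carbonyl C bonded to two carbons → ketone.
–COOH: carbonyl C bonded to –OH and C → carboxylic acid (the –OH is not a separate alcohol).
Carboxylic acid appears at: HOOC, CH(COOH), CH(COOH), COOH → 4.

4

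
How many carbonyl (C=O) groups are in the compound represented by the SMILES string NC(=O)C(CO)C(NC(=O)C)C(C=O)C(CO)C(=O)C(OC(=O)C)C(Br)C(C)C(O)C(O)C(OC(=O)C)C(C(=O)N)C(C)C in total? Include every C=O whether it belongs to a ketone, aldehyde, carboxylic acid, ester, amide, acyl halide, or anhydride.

H2NCO: amide, 1 C=O (running total 1).
CH(NHCOCH3): amide, 1 C=O (running total 2).
CH(CHO): aldehyde, 1 C=O (running total 3).
CO: ketone, 1 C=O (running total 4).
CH(OCOCH3): ester, 1 C=O (running total 5).
CH(OCOCH3): ester, 1 C=O (running total 6).
CH(CONH2): amide, 1 C=O (running total 7).

7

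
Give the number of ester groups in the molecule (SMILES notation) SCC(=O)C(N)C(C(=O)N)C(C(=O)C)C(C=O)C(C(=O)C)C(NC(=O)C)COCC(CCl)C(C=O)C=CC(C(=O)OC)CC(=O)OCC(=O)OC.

–SH on an sp³ carbon → thiol.
–C(=O)– with carbon on both sides → ketone.
–NH2 on an sp³ carbon with no adjacent C=O → amine.
pendant –CONH2: carbonyl C bonded to C and N → amide.
pendant –COCH3: carbonyl C bonded to two carbons → ketone.
pendant –CHO: carbonyl C bonded to C and H → aldehyde.
pendant –COCH3: carbonyl C bonded to two carbons → ketone.
pendant –NHC(=O)CH3: N bonded to a carbonyl → amide (not amine).
C–O–C with sp³ carbons on both sides and no adjacent C=O → ether.
pendant –CH2X: halogen on sp³ carbon → alkyl halide.
pendant –CHO: carbonyl C bonded to C and H → aldehyde.
C=C double bond → alkene.
pendant –COOCH3: carbonyl C bonded to C and –OCH3 → ester.
–C(=O)–O–C with C on the carbonyl side → ester.
–C(=O)OCH3: carbonyl C bonded to C and to –OCH3 → ester (not ketone + ether).
Ester appears at: CH(COOCH3), CH2COOCH2, COOCH3 → 3.

3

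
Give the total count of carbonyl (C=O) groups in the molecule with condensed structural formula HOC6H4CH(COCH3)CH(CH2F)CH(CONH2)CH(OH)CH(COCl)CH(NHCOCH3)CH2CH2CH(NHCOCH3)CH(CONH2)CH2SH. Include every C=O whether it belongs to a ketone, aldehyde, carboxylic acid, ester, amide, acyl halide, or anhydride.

6

CH(COCH3): ketone, 1 C=O (running total 1).
CH(CONH2): amide, 1 C=O (running total 2).
CH(COCl): acyl halide, 1 C=O (running total 3).
CH(NHCOCH3): amide, 1 C=O (running total 4).
CH(NHCOCH3): amide, 1 C=O (running total 5).
CH(CONH2): amide, 1 C=O (running total 6).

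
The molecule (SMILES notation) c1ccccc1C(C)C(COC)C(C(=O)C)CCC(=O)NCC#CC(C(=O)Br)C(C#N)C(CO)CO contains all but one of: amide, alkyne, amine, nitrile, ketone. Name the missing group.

alkyne: present (C≡C — C≡C triple bond → alkyne).
nitrile: present (CH(CN) — pendant –C≡N: nitrile).
amide: present (CH2CONHCH2 — –C(=O)–N– linkage → amide (the N is not an amine)).
ketone: present (CH(COCH3) — pendant –COCH3: carbonyl C bonded to two carbons → ketone).
amine: absent. In CH2CONHCH2, the nitrogen is bonded directly to a carbonyl carbon, making it part of an amide, not a free amine.

amine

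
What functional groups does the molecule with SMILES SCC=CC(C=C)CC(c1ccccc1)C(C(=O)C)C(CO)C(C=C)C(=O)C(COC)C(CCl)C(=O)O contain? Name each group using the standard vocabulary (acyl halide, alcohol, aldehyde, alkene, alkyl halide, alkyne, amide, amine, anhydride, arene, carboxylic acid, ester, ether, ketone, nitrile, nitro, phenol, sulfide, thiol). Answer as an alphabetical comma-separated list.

Reading the structure from left to right:
  HSCH2: –SH on an sp³ carbon → thiol.
  CH=CH: C=C double bond → alkene.
  CH(CH=CH2): pendant –CH=CH2: C=C double bond → alkene.
  CH(C6H5): pendant –C6H5: benzene ring → arene.
  CH(COCH3): pendant –COCH3: carbonyl C bonded to two carbons → ketone.
  CH(CH2OH): pendant –CH2OH on an sp³ backbone C → alcohol.
  CH(CH=CH2): pendant –CH=CH2: C=C double bond → alkene.
  CO: –C(=O)– with carbon on both sides → ketone.
  CH(CH2OCH3): pendant –CH2OCH3: C–O–C linkage → ether.
  CH(CH2Cl): pendant –CH2X: halogen on sp³ carbon → alkyl halide.
  COOH: –COOH: carbonyl C bonded to –OH and C → carboxylic acid (the –OH is not a separate alcohol).

alcohol, alkene, alkyl halide, arene, carboxylic acid, ether, ketone, thiol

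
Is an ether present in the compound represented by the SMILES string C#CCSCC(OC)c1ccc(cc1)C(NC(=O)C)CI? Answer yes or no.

Reading the structure from left to right:
  HC≡C: C≡C triple bond → alkyne.
  CH2SCH2: C–S–C linkage → sulfide (thioether).
  CH(OCH3): pendant –OCH3: C–O–C with sp³ C, no adjacent C=O → ether.
  C6H4: para-disubstituted benzene ring → arene.
  CH(NHCOCH3): pendant –NHC(=O)CH3: N bonded to a carbonyl → amide (not amine).
  CH2I: halogen on an sp³ carbon → alkyl halide.
The CH(OCH3) segment supplies the ether: pendant –OCH3: C–O–C with sp³ C, no adjacent C=O → ether.

yes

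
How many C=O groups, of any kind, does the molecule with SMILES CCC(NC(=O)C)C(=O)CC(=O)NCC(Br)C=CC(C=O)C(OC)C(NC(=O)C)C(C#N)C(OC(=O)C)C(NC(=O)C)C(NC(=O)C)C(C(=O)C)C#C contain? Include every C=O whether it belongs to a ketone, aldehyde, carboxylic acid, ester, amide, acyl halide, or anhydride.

9

CH(NHCOCH3): amide, 1 C=O (running total 1).
CO: ketone, 1 C=O (running total 2).
CH2CONHCH2: amide, 1 C=O (running total 3).
CH(CHO): aldehyde, 1 C=O (running total 4).
CH(NHCOCH3): amide, 1 C=O (running total 5).
CH(OCOCH3): ester, 1 C=O (running total 6).
CH(NHCOCH3): amide, 1 C=O (running total 7).
CH(NHCOCH3): amide, 1 C=O (running total 8).
CH(COCH3): ketone, 1 C=O (running total 9).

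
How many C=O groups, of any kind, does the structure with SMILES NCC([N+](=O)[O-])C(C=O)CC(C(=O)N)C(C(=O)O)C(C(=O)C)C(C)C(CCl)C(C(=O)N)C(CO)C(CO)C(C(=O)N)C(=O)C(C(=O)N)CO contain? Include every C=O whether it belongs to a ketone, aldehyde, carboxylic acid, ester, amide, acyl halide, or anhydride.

8

CH(CHO): aldehyde, 1 C=O (running total 1).
CH(CONH2): amide, 1 C=O (running total 2).
CH(COOH): carboxylic acid, 1 C=O (running total 3).
CH(COCH3): ketone, 1 C=O (running total 4).
CH(CONH2): amide, 1 C=O (running total 5).
CH(CONH2): amide, 1 C=O (running total 6).
CO: ketone, 1 C=O (running total 7).
CH(CONH2): amide, 1 C=O (running total 8).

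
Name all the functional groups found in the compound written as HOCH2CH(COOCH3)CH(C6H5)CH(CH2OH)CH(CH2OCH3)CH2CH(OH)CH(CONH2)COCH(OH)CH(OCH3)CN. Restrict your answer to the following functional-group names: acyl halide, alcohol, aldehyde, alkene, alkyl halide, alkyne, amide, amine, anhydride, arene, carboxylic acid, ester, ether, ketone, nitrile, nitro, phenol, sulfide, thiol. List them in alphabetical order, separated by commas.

alcohol, amide, arene, ester, ether, ketone, nitrile

Working along the chain:
  HOCH2: HO– on an sp³ carbon → alcohol.
  CH(COOCH3): pendant –COOCH3: carbonyl C bonded to C and –OCH3 → ester.
  CH(C6H5): pendant –C6H5: benzene ring → arene.
  CH(CH2OH): pendant –CH2OH on an sp³ backbone C → alcohol.
  CH(CH2OCH3): pendant –CH2OCH3: C–O–C linkage → ether.
  CH(OH): –OH on an sp³ carbon → alcohol (secondary).
  CH(CONH2): pendant –CONH2: carbonyl C bonded to C and N → amide.
  CO: –C(=O)– with carbon on both sides → ketone.
  CH(OH): –OH on an sp³ carbon → alcohol (secondary).
  CH(OCH3): pendant –OCH3: C–O–C with sp³ C, no adjacent C=O → ether.
  CN: –C≡N: carbon triple-bonded to nitrogen → nitrile.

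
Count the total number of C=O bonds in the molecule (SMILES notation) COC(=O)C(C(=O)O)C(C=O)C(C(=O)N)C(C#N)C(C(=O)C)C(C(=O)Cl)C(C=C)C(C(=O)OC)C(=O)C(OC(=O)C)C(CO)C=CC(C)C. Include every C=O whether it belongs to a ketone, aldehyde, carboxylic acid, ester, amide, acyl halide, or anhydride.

CH3OOC: ester, 1 C=O (running total 1).
CH(COOH): carboxylic acid, 1 C=O (running total 2).
CH(CHO): aldehyde, 1 C=O (running total 3).
CH(CONH2): amide, 1 C=O (running total 4).
CH(COCH3): ketone, 1 C=O (running total 5).
CH(COCl): acyl halide, 1 C=O (running total 6).
CH(COOCH3): ester, 1 C=O (running total 7).
CO: ketone, 1 C=O (running total 8).
CH(OCOCH3): ester, 1 C=O (running total 9).

9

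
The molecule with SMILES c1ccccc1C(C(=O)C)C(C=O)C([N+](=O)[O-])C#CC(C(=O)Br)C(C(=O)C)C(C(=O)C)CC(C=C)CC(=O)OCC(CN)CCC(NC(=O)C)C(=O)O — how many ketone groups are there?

C6H5– phenyl ring → arene.
pendant –COCH3: carbonyl C bonded to two carbons → ketone.
pendant –CHO: carbonyl C bonded to C and H → aldehyde.
–NO2 on an sp³ carbon → nitro (the N=O is not a carbonyl).
C≡C triple bond → alkyne.
pendant –C(=O)X: carbonyl C bonded to C and halogen → acyl halide.
pendant –COCH3: carbonyl C bonded to two carbons → ketone.
pendant –COCH3: carbonyl C bonded to two carbons → ketone.
pendant –CH=CH2: C=C double bond → alkene.
–C(=O)–O–C with C on the carbonyl side → ester.
pendant –CH2NH2: N on sp³ C, no adjacent C=O → amine.
pendant –NHC(=O)CH3: N bonded to a carbonyl → amide (not amine).
–COOH: carbonyl C bonded to –OH and C → carboxylic acid (the –OH is not a separate alcohol).
Ketone appears at: CH(COCH3), CH(COCH3), CH(COCH3) → 3.

3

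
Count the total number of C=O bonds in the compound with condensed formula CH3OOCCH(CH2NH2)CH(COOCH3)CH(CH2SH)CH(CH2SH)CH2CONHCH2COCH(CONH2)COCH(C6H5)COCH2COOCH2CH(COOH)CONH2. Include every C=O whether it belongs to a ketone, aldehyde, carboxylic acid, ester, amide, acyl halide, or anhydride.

CH3OOC: ester, 1 C=O (running total 1).
CH(COOCH3): ester, 1 C=O (running total 2).
CH2CONHCH2: amide, 1 C=O (running total 3).
CO: ketone, 1 C=O (running total 4).
CH(CONH2): amide, 1 C=O (running total 5).
CO: ketone, 1 C=O (running total 6).
CO: ketone, 1 C=O (running total 7).
CH2COOCH2: ester, 1 C=O (running total 8).
CH(COOH): carboxylic acid, 1 C=O (running total 9).
CONH2: amide, 1 C=O (running total 10).

10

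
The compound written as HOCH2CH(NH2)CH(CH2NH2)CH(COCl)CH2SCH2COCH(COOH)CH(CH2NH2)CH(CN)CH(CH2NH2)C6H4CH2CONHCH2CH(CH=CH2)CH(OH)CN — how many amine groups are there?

4

HO– on an sp³ carbon → alcohol.
–NH2 on an sp³ carbon with no adjacent C=O → amine.
pendant –CH2NH2: N on sp³ C, no adjacent C=O → amine.
pendant –C(=O)X: carbonyl C bonded to C and halogen → acyl halide.
C–S–C linkage → sulfide (thioether).
–C(=O)– with carbon on both sides → ketone.
pendant –COOH: carbonyl C bonded to C and –OH → carboxylic acid.
pendant –CH2NH2: N on sp³ C, no adjacent C=O → amine.
pendant –C≡N: nitrile.
pendant –CH2NH2: N on sp³ C, no adjacent C=O → amine.
para-disubstituted benzene ring → arene.
–C(=O)–N– linkage → amide (the N is not an amine).
pendant –CH=CH2: C=C double bond → alkene.
–OH on an sp³ carbon → alcohol (secondary).
–C≡N: carbon triple-bonded to nitrogen → nitrile.
Amine appears at: CH(NH2), CH(CH2NH2), CH(CH2NH2), CH(CH2NH2) → 4.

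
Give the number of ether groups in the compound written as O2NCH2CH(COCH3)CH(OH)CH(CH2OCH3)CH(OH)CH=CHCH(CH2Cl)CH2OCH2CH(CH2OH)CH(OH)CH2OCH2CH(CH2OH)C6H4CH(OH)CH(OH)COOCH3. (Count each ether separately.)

3

Taking each segment in turn:
  O2NCH2: –NO2 on carbon → nitro group.
  CH(COCH3): pendant –COCH3: carbonyl C bonded to two carbons → ketone.
  CH(OH): –OH on an sp³ carbon → alcohol (secondary).
  CH(CH2OCH3): pendant –CH2OCH3: C–O–C linkage → ether.
  CH(OH): –OH on an sp³ carbon → alcohol (secondary).
  CH=CH: C=C double bond → alkene.
  CH(CH2Cl): pendant –CH2X: halogen on sp³ carbon → alkyl halide.
  CH2OCH2: C–O–C with sp³ carbons on both sides and no adjacent C=O → ether.
  CH(CH2OH): pendant –CH2OH on an sp³ backbone C → alcohol.
  CH(OH): –OH on an sp³ carbon → alcohol (secondary).
  CH2OCH2: C–O–C with sp³ carbons on both sides and no adjacent C=O → ether.
  CH(CH2OH): pendant –CH2OH on an sp³ backbone C → alcohol.
  C6H4: para-disubstituted benzene ring → arene.
  CH(OH): –OH on an sp³ carbon → alcohol (secondary).
  CH(OH): –OH on an sp³ carbon → alcohol (secondary).
  COOCH3: –C(=O)OCH3: carbonyl C bonded to C and to –OCH3 → ester (not ketone + ether).
Ether appears at: CH(CH2OCH3), CH2OCH2, CH2OCH2 → 3.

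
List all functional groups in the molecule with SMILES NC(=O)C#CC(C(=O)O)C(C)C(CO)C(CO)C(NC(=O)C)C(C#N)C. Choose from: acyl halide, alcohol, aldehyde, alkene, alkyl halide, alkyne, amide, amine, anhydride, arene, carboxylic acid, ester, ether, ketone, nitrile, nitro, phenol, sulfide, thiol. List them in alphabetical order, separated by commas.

alcohol, alkyne, amide, carboxylic acid, nitrile

Working along the chain:
  H2NCO: –C(=O)NH2: carbonyl C bonded to C and to N → amide (the N is not a separate amine).
  C≡C: C≡C triple bond → alkyne.
  CH(COOH): pendant –COOH: carbonyl C bonded to C and –OH → carboxylic acid.
  CH(CH2OH): pendant –CH2OH on an sp³ backbone C → alcohol.
  CH(CH2OH): pendant –CH2OH on an sp³ backbone C → alcohol.
  CH(NHCOCH3): pendant –NHC(=O)CH3: N bonded to a carbonyl → amide (not amine).
  CH(CN): pendant –C≡N: nitrile.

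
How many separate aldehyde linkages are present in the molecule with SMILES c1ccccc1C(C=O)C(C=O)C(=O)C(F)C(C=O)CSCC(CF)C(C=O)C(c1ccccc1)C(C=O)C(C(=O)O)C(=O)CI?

Working along the chain:
  C6H5: C6H5– phenyl ring → arene.
  CH(CHO): pendant –CHO: carbonyl C bonded to C and H → aldehyde.
  CH(CHO): pendant –CHO: carbonyl C bonded to C and H → aldehyde.
  CO: –C(=O)– with carbon on both sides → ketone.
  CH(F): halogen on an sp³ carbon → alkyl halide.
  CH(CHO): pendant –CHO: carbonyl C bonded to C and H → aldehyde.
  CH2SCH2: C–S–C linkage → sulfide (thioether).
  CH(CH2F): pendant –CH2X: halogen on sp³ carbon → alkyl halide.
  CH(CHO): pendant –CHO: carbonyl C bonded to C and H → aldehyde.
  CH(C6H5): pendant –C6H5: benzene ring → arene.
  CH(CHO): pendant –CHO: carbonyl C bonded to C and H → aldehyde.
  CH(COOH): pendant –COOH: carbonyl C bonded to C and –OH → carboxylic acid.
  CO: –C(=O)– with carbon on both sides → ketone.
  CH2I: halogen on an sp³ carbon → alkyl halide.
Aldehyde appears at: CH(CHO), CH(CHO), CH(CHO), CH(CHO), CH(CHO) → 5.

5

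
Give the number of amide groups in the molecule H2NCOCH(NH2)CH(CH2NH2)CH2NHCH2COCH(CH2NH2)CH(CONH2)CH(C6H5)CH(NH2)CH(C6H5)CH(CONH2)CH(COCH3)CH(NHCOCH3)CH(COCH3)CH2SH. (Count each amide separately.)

4

Reading the structure from left to right:
  H2NCO: –C(=O)NH2: carbonyl C bonded to C and to N → amide (the N is not a separate amine).
  CH(NH2): –NH2 on an sp³ carbon with no adjacent C=O → amine.
  CH(CH2NH2): pendant –CH2NH2: N on sp³ C, no adjacent C=O → amine.
  CH2NHCH2: C–N–C with sp³ carbons and no adjacent C=O → amine (secondary).
  CO: –C(=O)– with carbon on both sides → ketone.
  CH(CH2NH2): pendant –CH2NH2: N on sp³ C, no adjacent C=O → amine.
  CH(CONH2): pendant –CONH2: carbonyl C bonded to C and N → amide.
  CH(C6H5): pendant –C6H5: benzene ring → arene.
  CH(NH2): –NH2 on an sp³ carbon with no adjacent C=O → amine.
  CH(C6H5): pendant –C6H5: benzene ring → arene.
  CH(CONH2): pendant –CONH2: carbonyl C bonded to C and N → amide.
  CH(COCH3): pendant –COCH3: carbonyl C bonded to two carbons → ketone.
  CH(NHCOCH3): pendant –NHC(=O)CH3: N bonded to a carbonyl → amide (not amine).
  CH(COCH3): pendant –COCH3: carbonyl C bonded to two carbons → ketone.
  CH2SH: –SH on an sp³ carbon → thiol.
Amide appears at: H2NCO, CH(CONH2), CH(CONH2), CH(NHCOCH3) → 4.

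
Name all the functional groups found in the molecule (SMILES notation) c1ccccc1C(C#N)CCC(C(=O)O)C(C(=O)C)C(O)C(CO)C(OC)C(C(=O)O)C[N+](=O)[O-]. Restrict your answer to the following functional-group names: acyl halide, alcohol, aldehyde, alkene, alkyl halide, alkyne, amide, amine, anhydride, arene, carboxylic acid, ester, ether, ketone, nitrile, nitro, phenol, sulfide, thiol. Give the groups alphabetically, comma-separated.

alcohol, arene, carboxylic acid, ether, ketone, nitrile, nitro

C6H5– phenyl ring → arene.
pendant –C≡N: nitrile.
pendant –COOH: carbonyl C bonded to C and –OH → carboxylic acid.
pendant –COCH3: carbonyl C bonded to two carbons → ketone.
–OH on an sp³ carbon → alcohol (secondary).
pendant –CH2OH on an sp³ backbone C → alcohol.
pendant –OCH3: C–O–C with sp³ C, no adjacent C=O → ether.
pendant –COOH: carbonyl C bonded to C and –OH → carboxylic acid.
–NO2 on carbon → nitro group.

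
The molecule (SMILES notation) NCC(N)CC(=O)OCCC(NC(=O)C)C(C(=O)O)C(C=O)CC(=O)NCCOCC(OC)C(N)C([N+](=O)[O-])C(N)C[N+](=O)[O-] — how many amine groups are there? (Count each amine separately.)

–NH2 on an sp³ carbon with no adjacent C=O → amine.
–NH2 on an sp³ carbon with no adjacent C=O → amine.
–C(=O)–O–C with C on the carbonyl side → ester.
pendant –NHC(=O)CH3: N bonded to a carbonyl → amide (not amine).
pendant –COOH: carbonyl C bonded to C and –OH → carboxylic acid.
pendant –CHO: carbonyl C bonded to C and H → aldehyde.
–C(=O)–N– linkage → amide (the N is not an amine).
C–O–C with sp³ carbons on both sides and no adjacent C=O → ether.
pendant –OCH3: C–O–C with sp³ C, no adjacent C=O → ether.
–NH2 on an sp³ carbon with no adjacent C=O → amine.
–NO2 on an sp³ carbon → nitro (the N=O is not a carbonyl).
–NH2 on an sp³ carbon with no adjacent C=O → amine.
–NO2 on carbon → nitro group.
Amine appears at: H2NCH2, CH(NH2), CH(NH2), CH(NH2) → 4.

4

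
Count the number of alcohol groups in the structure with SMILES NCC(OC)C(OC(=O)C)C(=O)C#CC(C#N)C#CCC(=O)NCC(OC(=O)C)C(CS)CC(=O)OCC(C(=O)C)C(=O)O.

Reading the structure from left to right:
  H2NCH2: –NH2 on an sp³ carbon with no adjacent C=O → amine.
  CH(OCH3): pendant –OCH3: C–O–C with sp³ C, no adjacent C=O → ether.
  CH(OCOCH3): pendant –OC(=O)CH3: an acyloxy group → ester.
  CO: –C(=O)– with carbon on both sides → ketone.
  C≡C: C≡C triple bond → alkyne.
  CH(CN): pendant –C≡N: nitrile.
  C≡C: C≡C triple bond → alkyne.
  CH2CONHCH2: –C(=O)–N– linkage → amide (the N is not an amine).
  CH(OCOCH3): pendant –OC(=O)CH3: an acyloxy group → ester.
  CH(CH2SH): pendant –CH2SH → thiol.
  CH2COOCH2: –C(=O)–O–C with C on the carbonyl side → ester.
  CH(COCH3): pendant –COCH3: carbonyl C bonded to two carbons → ketone.
  COOH: –COOH: carbonyl C bonded to –OH and C → carboxylic acid (the –OH is not a separate alcohol).
No segment is a alcohol: CH(OCH3) is ether, not alcohol; CO is ketone, not alcohol; CH(CH2SH) is thiol, not alcohol. → 0.

0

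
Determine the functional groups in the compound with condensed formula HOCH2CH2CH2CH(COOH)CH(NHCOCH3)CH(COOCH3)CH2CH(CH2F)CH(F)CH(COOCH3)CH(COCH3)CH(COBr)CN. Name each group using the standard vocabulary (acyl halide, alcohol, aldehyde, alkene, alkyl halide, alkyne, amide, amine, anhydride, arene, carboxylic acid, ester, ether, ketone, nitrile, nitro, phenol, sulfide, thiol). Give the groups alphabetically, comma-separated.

HO– on an sp³ carbon → alcohol.
pendant –COOH: carbonyl C bonded to C and –OH → carboxylic acid.
pendant –NHC(=O)CH3: N bonded to a carbonyl → amide (not amine).
pendant –COOCH3: carbonyl C bonded to C and –OCH3 → ester.
pendant –CH2X: halogen on sp³ carbon → alkyl halide.
halogen on an sp³ carbon → alkyl halide.
pendant –COOCH3: carbonyl C bonded to C and –OCH3 → ester.
pendant –COCH3: carbonyl C bonded to two carbons → ketone.
pendant –C(=O)X: carbonyl C bonded to C and halogen → acyl halide.
–C≡N: carbon triple-bonded to nitrogen → nitrile.

acyl halide, alcohol, alkyl halide, amide, carboxylic acid, ester, ketone, nitrile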